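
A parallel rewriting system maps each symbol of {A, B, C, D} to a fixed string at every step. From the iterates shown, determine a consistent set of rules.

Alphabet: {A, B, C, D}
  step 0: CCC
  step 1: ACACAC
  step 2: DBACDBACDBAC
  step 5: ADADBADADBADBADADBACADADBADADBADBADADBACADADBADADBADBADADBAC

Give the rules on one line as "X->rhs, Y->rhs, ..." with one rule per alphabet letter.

A->DB, B->DA, C->AC, D->A

  step 1 ⇒ step 2: ACACAC ⇒ DB·AC·DB·AC·DB·AC
    A ↦ DB
    C ↦ AC
    B ↦ DA  (constrained at step 2)
    D ↦ A  (constrained at step 2)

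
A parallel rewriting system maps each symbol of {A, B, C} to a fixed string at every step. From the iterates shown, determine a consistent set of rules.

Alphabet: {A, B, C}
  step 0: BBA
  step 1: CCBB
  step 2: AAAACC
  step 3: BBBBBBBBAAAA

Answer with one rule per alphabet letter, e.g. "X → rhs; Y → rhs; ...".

A->BB, B->C, C->AA

  step 2 ⇒ step 3: AAAACC ⇒ BB·BB·BB·BB·AA·AA
    A ↦ BB
    C ↦ AA
  step 0 ⇒ step 1: BBA ⇒ C·C·BB
    B ↦ C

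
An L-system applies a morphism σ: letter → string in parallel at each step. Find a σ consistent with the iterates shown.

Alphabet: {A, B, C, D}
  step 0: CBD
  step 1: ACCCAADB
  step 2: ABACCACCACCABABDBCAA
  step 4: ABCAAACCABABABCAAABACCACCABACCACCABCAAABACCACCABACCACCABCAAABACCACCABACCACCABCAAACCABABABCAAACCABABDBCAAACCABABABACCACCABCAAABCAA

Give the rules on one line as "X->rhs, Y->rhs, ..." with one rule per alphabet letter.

A->AB, B->CAA, C->ACC, D->DB

  step 1 ⇒ step 2: ACCCAADB ⇒ AB·ACC·ACC·ACC·AB·AB·DB·CAA
    A ↦ AB
    B ↦ CAA
    C ↦ ACC
    D ↦ DB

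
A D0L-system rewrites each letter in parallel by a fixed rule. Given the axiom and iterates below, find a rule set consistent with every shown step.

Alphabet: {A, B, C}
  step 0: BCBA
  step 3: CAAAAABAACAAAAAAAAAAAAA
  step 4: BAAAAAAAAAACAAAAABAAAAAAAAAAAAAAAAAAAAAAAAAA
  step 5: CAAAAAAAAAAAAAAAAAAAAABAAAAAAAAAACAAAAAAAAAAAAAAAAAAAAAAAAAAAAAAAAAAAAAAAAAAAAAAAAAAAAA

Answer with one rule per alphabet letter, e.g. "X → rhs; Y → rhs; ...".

  step 4 ⇒ step 5: BAAAAAAAAAACAAAAABAAAAAAAAAAAAAAAAAAAAAAAAAA ⇒ CA·AA·AA·AA·AA·AA·AA·AA·AA·AA·AA·B·AA·AA·AA·AA·AA·CA·AA·AA·AA·AA·AA·AA·AA·AA·AA·AA·AA·AA·AA·AA·AA·AA·AA·AA·AA·AA·AA·AA·AA·AA·AA·AA
    A ↦ AA
    B ↦ CA
    C ↦ B

A->AA, B->CA, C->B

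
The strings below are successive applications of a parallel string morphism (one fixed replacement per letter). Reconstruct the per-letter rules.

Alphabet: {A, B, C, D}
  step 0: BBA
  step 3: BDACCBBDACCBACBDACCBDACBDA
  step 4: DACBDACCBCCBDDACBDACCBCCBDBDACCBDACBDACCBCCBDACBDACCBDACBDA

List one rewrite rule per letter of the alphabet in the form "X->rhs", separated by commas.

  step 3 ⇒ step 4: BDACCBBDACCBACBDACCBDACBDA ⇒ D·AC·BDA·CCB·CCB·D·D·AC·BDA·CCB·CCB·D·BDA·CCB·D·AC·BDA·CCB·CCB·D·AC·BDA·CCB·D·AC·BDA
    A ↦ BDA
    B ↦ D
    C ↦ CCB
    D ↦ AC

A->BDA, B->D, C->CCB, D->AC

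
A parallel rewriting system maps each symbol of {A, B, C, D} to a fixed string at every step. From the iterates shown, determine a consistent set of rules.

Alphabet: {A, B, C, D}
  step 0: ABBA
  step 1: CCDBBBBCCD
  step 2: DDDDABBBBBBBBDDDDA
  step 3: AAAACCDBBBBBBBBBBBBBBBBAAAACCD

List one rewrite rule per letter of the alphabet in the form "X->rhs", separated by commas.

  step 2 ⇒ step 3: DDDDABBBBBBBBDDDDA ⇒ A·A·A·A·CCD·BB·BB·BB·BB·BB·BB·BB·BB·A·A·A·A·CCD
    A ↦ CCD
    B ↦ BB
    D ↦ A
  step 1 ⇒ step 2: CCDBBBBCCD ⇒ DD·DD·A·BB·BB·BB·BB·DD·DD·A
    C ↦ DD

A->CCD, B->BB, C->DD, D->A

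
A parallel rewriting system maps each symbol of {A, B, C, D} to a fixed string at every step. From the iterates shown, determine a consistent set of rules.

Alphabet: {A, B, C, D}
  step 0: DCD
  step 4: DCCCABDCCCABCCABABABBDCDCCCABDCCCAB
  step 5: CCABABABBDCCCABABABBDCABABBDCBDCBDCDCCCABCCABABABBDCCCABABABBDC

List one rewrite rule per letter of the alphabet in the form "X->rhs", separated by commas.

A->B, B->DC, C->AB, D->CC

  step 4 ⇒ step 5: DCCCABDCCCABCCABABABBDCDCCCABDCCCAB ⇒ CC·AB·AB·AB·B·DC·CC·AB·AB·AB·B·DC·AB·AB·B·DC·B·DC·B·DC·DC·CC·AB·CC·AB·AB·AB·B·DC·CC·AB·AB·AB·B·DC
    A ↦ B
    B ↦ DC
    C ↦ AB
    D ↦ CC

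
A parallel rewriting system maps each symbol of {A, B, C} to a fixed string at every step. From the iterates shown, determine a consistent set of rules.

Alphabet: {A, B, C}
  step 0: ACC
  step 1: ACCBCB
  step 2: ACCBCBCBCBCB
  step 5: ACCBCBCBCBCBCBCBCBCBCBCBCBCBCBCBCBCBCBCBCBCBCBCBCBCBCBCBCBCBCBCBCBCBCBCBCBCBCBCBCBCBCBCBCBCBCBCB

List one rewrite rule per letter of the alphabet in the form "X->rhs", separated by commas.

A->AC, B->CB, C->CB

  step 1 ⇒ step 2: ACCBCB ⇒ AC·CB·CB·CB·CB·CB
    A ↦ AC
    B ↦ CB
    C ↦ CB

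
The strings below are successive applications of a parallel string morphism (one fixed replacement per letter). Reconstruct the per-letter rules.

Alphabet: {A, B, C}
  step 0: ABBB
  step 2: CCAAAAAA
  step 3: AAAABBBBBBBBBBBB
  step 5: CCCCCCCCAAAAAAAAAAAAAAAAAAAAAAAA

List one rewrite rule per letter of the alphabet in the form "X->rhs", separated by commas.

A->BB, B->C, C->AA

  step 2 ⇒ step 3: CCAAAAAA ⇒ AA·AA·BB·BB·BB·BB·BB·BB
    A ↦ BB
    C ↦ AA
    B ↦ C  (constrained at step 0)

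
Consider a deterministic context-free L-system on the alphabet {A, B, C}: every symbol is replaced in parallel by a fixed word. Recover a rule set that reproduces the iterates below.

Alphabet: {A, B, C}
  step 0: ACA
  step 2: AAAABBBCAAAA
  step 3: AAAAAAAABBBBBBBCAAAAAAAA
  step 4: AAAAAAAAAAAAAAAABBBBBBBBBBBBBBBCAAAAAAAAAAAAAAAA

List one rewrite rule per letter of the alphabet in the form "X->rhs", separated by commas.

A->AA, B->BB, C->BC

  step 3 ⇒ step 4: AAAAAAAABBBBBBBCAAAAAAAA ⇒ AA·AA·AA·AA·AA·AA·AA·AA·BB·BB·BB·BB·BB·BB·BB·BC·AA·AA·AA·AA·AA·AA·AA·AA
    A ↦ AA
    B ↦ BB
    C ↦ BC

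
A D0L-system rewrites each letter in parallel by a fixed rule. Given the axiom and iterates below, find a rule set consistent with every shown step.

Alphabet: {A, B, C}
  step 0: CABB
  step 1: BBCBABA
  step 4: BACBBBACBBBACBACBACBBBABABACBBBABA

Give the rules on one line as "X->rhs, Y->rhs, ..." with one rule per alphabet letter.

  step 0 ⇒ step 1: CABB ⇒ BB·C·BA·BA
    A ↦ C
    B ↦ BA
    C ↦ BB

A->C, B->BA, C->BB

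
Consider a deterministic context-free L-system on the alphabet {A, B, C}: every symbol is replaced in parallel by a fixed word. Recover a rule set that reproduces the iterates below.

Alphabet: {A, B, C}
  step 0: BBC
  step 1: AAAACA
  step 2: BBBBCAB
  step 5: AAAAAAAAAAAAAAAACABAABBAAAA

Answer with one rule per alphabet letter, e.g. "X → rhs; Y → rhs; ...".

  step 1 ⇒ step 2: AAAACA ⇒ B·B·B·B·CA·B
    A ↦ B
    C ↦ CA
  step 0 ⇒ step 1: BBC ⇒ AA·AA·CA
    B ↦ AA

A->B, B->AA, C->CA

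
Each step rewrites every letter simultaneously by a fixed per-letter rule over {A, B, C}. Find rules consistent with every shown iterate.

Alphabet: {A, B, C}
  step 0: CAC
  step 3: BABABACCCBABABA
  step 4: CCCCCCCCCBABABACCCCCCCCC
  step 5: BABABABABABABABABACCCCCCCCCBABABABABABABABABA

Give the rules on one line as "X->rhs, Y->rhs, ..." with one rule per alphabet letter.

  step 4 ⇒ step 5: CCCCCCCCCBABABACCCCCCCCC ⇒ BA·BA·BA·BA·BA·BA·BA·BA·BA·CC·C·CC·C·CC·C·BA·BA·BA·BA·BA·BA·BA·BA·BA
    A ↦ C
    B ↦ CC
    C ↦ BA

A->C, B->CC, C->BA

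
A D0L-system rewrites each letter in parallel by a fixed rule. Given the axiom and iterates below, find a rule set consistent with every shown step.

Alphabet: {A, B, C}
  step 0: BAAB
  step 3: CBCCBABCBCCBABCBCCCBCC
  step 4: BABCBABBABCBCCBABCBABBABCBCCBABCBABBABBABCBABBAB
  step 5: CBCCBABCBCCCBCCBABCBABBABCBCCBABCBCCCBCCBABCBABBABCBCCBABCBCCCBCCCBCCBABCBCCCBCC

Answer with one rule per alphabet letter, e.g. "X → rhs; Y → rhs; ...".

A->BC, B->C, C->BAB

  step 4 ⇒ step 5: BABCBABBABCBCCBABCBABBABCBCCBABCBABBABBABCBABBAB ⇒ C·BC·C·BAB·C·BC·C·C·BC·C·BAB·C·BAB·BAB·C·BC·C·BAB·C·BC·C·C·BC·C·BAB·C·BAB·BAB·C·BC·C·BAB·C·BC·C·C·BC·C·C·BC·C·BAB·C·BC·C·C·BC·C
    A ↦ BC
    B ↦ C
    C ↦ BAB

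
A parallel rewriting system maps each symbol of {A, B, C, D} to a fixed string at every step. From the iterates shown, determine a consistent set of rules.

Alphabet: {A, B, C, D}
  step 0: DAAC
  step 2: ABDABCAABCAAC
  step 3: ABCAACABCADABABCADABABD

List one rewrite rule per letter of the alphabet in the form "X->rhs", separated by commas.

  step 2 ⇒ step 3: ABDABCAABCAAC ⇒ AB·CA·AC·AB·CA·D·AB·AB·CA·D·AB·AB·D
    A ↦ AB
    B ↦ CA
    C ↦ D
    D ↦ AC

A->AB, B->CA, C->D, D->AC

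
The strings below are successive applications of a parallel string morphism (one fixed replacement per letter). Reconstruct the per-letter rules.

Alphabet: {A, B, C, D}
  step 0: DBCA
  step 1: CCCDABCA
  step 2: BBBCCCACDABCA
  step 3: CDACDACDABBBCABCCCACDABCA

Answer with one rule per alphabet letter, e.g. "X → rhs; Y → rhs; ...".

  step 2 ⇒ step 3: BBBCCCACDABCA ⇒ CDA·CDA·CDA·B·B·B·CA·B·CC·CA·CDA·B·CA
    A ↦ CA
    B ↦ CDA
    C ↦ B
    D ↦ CC

A->CA, B->CDA, C->B, D->CC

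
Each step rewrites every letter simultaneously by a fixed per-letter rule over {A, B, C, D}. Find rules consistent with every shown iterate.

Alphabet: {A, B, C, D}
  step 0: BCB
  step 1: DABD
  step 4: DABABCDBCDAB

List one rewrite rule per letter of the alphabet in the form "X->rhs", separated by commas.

A->BC, B->D, C->AB, D->A

  step 0 ⇒ step 1: BCB ⇒ D·AB·D
    B ↦ D
    C ↦ AB
    A ↦ BC  (constrained at step 1)
    D ↦ A  (constrained at step 1)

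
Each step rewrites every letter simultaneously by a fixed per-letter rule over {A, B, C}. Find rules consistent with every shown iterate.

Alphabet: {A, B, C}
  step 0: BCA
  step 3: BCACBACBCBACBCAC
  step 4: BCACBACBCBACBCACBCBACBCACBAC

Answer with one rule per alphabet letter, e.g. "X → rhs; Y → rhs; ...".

  step 3 ⇒ step 4: BCACBACBCBACBCAC ⇒ BC·AC·B·AC·BC·B·AC·BC·AC·BC·B·AC·BC·AC·B·AC
    A ↦ B
    B ↦ BC
    C ↦ AC

A->B, B->BC, C->AC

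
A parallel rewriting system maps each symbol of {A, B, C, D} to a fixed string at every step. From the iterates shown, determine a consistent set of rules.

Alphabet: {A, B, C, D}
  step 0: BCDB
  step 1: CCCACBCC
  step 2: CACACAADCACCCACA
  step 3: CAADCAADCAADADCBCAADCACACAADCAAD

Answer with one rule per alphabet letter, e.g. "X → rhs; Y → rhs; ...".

  step 2 ⇒ step 3: CACACAADCACCCACA ⇒ CA·AD·CA·AD·CA·AD·AD·CB·CA·AD·CA·CA·CA·AD·CA·AD
    A ↦ AD
    C ↦ CA
    D ↦ CB
  step 0 ⇒ step 1: BCDB ⇒ CC·CA·CB·CC
    B ↦ CC

A->AD, B->CC, C->CA, D->CB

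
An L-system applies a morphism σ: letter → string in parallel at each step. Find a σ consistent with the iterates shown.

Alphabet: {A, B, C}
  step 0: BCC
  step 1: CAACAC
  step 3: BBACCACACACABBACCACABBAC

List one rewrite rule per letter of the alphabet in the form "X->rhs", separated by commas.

  step 0 ⇒ step 1: BCC ⇒ CA·AC·AC
    B ↦ CA
    C ↦ AC
    A ↦ BB  (constrained at step 1)

A->BB, B->CA, C->AC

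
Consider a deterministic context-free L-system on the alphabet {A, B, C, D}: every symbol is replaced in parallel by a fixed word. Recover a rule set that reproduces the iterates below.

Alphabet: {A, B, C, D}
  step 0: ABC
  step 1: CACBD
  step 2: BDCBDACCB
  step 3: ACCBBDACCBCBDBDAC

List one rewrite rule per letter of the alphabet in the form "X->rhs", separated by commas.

  step 2 ⇒ step 3: BDCBDACCB ⇒ AC·CB·BD·AC·CB·C·BD·BD·AC
    A ↦ C
    B ↦ AC
    C ↦ BD
    D ↦ CB

A->C, B->AC, C->BD, D->CB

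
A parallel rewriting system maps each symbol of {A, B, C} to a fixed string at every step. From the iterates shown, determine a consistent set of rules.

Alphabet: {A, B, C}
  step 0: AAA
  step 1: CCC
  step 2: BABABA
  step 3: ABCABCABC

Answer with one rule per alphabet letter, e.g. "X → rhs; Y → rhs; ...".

A->C, B->AB, C->BA

  step 2 ⇒ step 3: BABABA ⇒ AB·C·AB·C·AB·C
    A ↦ C
    B ↦ AB
  step 1 ⇒ step 2: CCC ⇒ BA·BA·BA
    C ↦ BA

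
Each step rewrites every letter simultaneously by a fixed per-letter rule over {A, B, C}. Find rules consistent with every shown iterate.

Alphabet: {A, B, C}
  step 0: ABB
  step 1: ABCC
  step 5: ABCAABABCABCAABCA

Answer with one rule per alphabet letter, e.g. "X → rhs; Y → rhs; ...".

  step 0 ⇒ step 1: ABB ⇒ AB·C·C
    A ↦ AB
    B ↦ C
    C ↦ A  (constrained at step 1)

A->AB, B->C, C->A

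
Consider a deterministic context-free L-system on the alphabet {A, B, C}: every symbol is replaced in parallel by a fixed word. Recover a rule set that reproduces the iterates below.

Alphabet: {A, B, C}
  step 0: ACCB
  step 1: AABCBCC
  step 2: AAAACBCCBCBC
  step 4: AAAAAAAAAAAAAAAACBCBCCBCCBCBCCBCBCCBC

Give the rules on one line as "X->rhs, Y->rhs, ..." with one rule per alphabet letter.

  step 1 ⇒ step 2: AABCBCC ⇒ AA·AA·C·BC·C·BC·BC
    A ↦ AA
    B ↦ C
    C ↦ BC

A->AA, B->C, C->BC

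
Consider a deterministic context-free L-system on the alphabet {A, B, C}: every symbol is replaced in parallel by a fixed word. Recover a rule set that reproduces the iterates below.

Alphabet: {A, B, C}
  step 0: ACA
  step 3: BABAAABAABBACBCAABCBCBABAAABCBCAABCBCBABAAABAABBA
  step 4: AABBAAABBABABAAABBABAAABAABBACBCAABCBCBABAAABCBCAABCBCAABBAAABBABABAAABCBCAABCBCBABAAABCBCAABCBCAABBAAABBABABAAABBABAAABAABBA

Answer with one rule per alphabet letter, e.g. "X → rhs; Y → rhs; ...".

A->BA, B->AAB, C->CBC

  step 3 ⇒ step 4: BABAAABAABBACBCAABCBCBABAAABCBCAABCBCBABAAABAABBA ⇒ AAB·BA·AAB·BA·BA·BA·AAB·BA·BA·AAB·AAB·BA·CBC·AAB·CBC·BA·BA·AAB·CBC·AAB·CBC·AAB·BA·AAB·BA·BA·BA·AAB·CBC·AAB·CBC·BA·BA·AAB·CBC·AAB·CBC·AAB·BA·AAB·BA·BA·BA·AAB·BA·BA·AAB·AAB·BA
    A ↦ BA
    B ↦ AAB
    C ↦ CBC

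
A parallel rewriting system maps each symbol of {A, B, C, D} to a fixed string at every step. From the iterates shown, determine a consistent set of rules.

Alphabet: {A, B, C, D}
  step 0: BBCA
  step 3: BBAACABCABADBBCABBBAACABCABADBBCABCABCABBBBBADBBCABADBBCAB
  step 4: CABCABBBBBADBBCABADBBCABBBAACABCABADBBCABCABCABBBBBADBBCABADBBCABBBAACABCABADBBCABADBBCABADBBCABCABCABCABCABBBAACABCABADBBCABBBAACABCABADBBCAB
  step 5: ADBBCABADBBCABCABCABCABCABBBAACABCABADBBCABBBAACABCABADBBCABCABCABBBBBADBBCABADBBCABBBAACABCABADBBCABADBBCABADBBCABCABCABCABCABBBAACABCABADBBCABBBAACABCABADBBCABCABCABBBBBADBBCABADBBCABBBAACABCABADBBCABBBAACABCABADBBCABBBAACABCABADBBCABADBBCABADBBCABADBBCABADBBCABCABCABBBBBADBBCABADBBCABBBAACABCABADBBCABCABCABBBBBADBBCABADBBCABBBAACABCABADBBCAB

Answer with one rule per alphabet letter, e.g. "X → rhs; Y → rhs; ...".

A->BB, B->CAB, C->AD, D->AA

  step 4 ⇒ step 5: CABCABBBBBADBBCABADBBCABBBAACABCABADBBCABCABCABBBBBADBBCABADBBCABBBAACABCABADBBCABADBBCABADBBCABCABCABCABCABBBAACABCABADBBCABBBAACABCABADBBCAB ⇒ AD·BB·CAB·AD·BB·CAB·CAB·CAB·CAB·CAB·BB·AA·CAB·CAB·AD·BB·CAB·BB·AA·CAB·CAB·AD·BB·CAB·CAB·CAB·BB·BB·AD·BB·CAB·AD·BB·CAB·BB·AA·CAB·CAB·AD·BB·CAB·AD·BB·CAB·AD·BB·CAB·CAB·CAB·CAB·CAB·BB·AA·CAB·CAB·AD·BB·CAB·BB·AA·CAB·CAB·AD·BB·CAB·CAB·CAB·BB·BB·AD·BB·CAB·AD·BB·CAB·BB·AA·CAB·CAB·AD·BB·CAB·BB·AA·CAB·CAB·AD·BB·CAB·BB·AA·CAB·CAB·AD·BB·CAB·AD·BB·CAB·AD·BB·CAB·AD·BB·CAB·AD·BB·CAB·CAB·CAB·BB·BB·AD·BB·CAB·AD·BB·CAB·BB·AA·CAB·CAB·AD·BB·CAB·CAB·CAB·BB·BB·AD·BB·CAB·AD·BB·CAB·BB·AA·CAB·CAB·AD·BB·CAB
    A ↦ BB
    B ↦ CAB
    C ↦ AD
    D ↦ AA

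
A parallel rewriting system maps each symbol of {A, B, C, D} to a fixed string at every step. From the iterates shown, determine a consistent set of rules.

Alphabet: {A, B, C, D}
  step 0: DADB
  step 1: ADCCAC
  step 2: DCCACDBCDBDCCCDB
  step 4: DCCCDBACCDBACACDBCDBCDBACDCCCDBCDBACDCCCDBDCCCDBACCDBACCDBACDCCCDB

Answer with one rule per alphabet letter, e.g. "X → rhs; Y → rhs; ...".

  step 1 ⇒ step 2: ADCCAC ⇒ DCC·A·CDB·CDB·DCC·CDB
    A ↦ DCC
    C ↦ CDB
    D ↦ A
  step 0 ⇒ step 1: DADB ⇒ A·DCC·A·C
    B ↦ C

A->DCC, B->C, C->CDB, D->A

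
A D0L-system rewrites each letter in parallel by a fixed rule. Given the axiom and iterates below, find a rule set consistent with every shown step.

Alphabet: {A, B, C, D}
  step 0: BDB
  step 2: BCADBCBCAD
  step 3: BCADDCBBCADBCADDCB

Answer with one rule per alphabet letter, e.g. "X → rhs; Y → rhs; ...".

A->DC, B->BC, C->AD, D->B

  step 2 ⇒ step 3: BCADBCBCAD ⇒ BC·AD·DC·B·BC·AD·BC·AD·DC·B
    A ↦ DC
    B ↦ BC
    C ↦ AD
    D ↦ B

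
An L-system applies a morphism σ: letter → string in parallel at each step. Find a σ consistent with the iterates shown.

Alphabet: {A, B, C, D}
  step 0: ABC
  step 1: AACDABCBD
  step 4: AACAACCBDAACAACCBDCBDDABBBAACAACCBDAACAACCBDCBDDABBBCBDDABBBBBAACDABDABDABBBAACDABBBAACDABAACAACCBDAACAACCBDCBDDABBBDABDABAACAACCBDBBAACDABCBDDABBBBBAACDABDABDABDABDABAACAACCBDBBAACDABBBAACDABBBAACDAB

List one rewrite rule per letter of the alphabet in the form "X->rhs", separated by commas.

A->AAC, B->DAB, C->CBD, D->BB

  step 0 ⇒ step 1: ABC ⇒ AAC·DAB·CBD
    A ↦ AAC
    B ↦ DAB
    C ↦ CBD
    D ↦ BB  (constrained at step 1)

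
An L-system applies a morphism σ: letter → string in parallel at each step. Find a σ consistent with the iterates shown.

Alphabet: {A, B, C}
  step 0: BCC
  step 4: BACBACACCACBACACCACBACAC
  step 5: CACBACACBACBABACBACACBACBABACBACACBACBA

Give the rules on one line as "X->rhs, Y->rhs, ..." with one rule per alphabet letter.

  step 4 ⇒ step 5: BACBACACCACBACACCACBACAC ⇒ CA·C·BA·CA·C·BA·C·BA·BA·C·BA·CA·C·BA·C·BA·BA·C·BA·CA·C·BA·C·BA
    A ↦ C
    B ↦ CA
    C ↦ BA

A->C, B->CA, C->BA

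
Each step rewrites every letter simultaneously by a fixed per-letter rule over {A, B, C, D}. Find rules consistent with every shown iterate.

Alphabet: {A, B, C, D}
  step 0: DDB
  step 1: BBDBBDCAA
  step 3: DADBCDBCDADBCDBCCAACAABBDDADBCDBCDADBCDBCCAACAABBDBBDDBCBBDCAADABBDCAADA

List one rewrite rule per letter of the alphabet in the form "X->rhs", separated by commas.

A->DBC, B->CAA, C->DA, D->BBD

  step 0 ⇒ step 1: DDB ⇒ BBD·BBD·CAA
    B ↦ CAA
    D ↦ BBD
    A ↦ DBC  (constrained at step 1)
    C ↦ DA  (constrained at step 1)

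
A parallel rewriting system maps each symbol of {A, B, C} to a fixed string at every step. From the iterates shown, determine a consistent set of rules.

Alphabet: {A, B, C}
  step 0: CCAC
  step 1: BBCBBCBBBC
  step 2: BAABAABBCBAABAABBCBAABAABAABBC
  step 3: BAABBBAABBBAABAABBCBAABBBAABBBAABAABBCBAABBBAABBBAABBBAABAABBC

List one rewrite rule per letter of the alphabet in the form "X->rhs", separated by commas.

  step 2 ⇒ step 3: BAABAABBCBAABAABBCBAABAABAABBC ⇒ BAA·B·B·BAA·B·B·BAA·BAA·BBC·BAA·B·B·BAA·B·B·BAA·BAA·BBC·BAA·B·B·BAA·B·B·BAA·B·B·BAA·BAA·BBC
    A ↦ B
    B ↦ BAA
    C ↦ BBC

A->B, B->BAA, C->BBC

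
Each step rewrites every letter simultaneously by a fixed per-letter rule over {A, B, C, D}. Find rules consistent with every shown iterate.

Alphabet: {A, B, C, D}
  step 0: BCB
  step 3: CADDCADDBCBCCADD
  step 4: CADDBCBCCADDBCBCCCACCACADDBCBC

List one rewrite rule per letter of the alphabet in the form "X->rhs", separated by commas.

A->DD, B->C, C->CA, D->BC

  step 3 ⇒ step 4: CADDCADDBCBCCADD ⇒ CA·DD·BC·BC·CA·DD·BC·BC·C·CA·C·CA·CA·DD·BC·BC
    A ↦ DD
    B ↦ C
    C ↦ CA
    D ↦ BC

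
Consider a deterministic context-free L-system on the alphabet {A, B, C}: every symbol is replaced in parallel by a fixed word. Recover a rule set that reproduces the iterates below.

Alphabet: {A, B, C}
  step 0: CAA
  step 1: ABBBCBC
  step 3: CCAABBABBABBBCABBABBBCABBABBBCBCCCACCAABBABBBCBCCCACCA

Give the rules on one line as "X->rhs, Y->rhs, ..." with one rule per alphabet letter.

  step 0 ⇒ step 1: CAA ⇒ ABB·BC·BC
    A ↦ BC
    C ↦ ABB
    B ↦ CCA  (constrained at step 1)

A->BC, B->CCA, C->ABB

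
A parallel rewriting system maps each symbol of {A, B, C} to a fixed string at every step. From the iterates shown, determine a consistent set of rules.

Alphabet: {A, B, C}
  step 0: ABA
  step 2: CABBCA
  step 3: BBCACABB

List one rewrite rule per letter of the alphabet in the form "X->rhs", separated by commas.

  step 2 ⇒ step 3: CABBCA ⇒ B·B·CA·CA·B·B
    A ↦ B
    B ↦ CA
    C ↦ B

A->B, B->CA, C->B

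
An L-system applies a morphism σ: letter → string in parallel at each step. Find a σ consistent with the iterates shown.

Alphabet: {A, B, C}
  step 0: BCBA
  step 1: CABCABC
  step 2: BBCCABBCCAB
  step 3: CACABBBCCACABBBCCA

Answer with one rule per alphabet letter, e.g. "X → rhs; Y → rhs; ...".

  step 2 ⇒ step 3: BBCCABBCCAB ⇒ CA·CA·B·B·BC·CA·CA·B·B·BC·CA
    A ↦ BC
    B ↦ CA
    C ↦ B

A->BC, B->CA, C->B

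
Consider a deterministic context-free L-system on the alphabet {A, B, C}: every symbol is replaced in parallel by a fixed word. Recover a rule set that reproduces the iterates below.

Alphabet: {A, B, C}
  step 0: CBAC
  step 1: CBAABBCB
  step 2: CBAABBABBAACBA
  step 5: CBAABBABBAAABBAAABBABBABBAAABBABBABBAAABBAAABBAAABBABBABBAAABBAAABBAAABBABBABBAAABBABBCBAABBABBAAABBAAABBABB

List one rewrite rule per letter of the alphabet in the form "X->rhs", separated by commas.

  step 1 ⇒ step 2: CBAABBCB ⇒ CB·A·ABB·ABB·A·A·CB·A
    A ↦ ABB
    B ↦ A
    C ↦ CB

A->ABB, B->A, C->CB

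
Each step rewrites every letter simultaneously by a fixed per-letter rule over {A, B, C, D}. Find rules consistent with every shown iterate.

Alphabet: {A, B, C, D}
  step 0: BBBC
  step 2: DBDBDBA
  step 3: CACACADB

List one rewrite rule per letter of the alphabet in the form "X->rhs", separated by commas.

  step 2 ⇒ step 3: DBDBDBA ⇒ C·A·C·A·C·A·DB
    A ↦ DB
    B ↦ A
    D ↦ C
    C ↦ B  (constrained at step 0)

A->DB, B->A, C->B, D->C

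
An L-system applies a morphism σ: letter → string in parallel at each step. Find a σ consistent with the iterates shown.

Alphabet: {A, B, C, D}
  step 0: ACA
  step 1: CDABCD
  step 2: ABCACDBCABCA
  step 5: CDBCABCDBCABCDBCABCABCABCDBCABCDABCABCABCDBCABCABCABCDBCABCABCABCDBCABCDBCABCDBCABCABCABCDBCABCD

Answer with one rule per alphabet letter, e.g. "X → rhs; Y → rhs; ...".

A->CD, B->BC, C->AB, D->CA

  step 1 ⇒ step 2: CDABCD ⇒ AB·CA·CD·BC·AB·CA
    A ↦ CD
    B ↦ BC
    C ↦ AB
    D ↦ CA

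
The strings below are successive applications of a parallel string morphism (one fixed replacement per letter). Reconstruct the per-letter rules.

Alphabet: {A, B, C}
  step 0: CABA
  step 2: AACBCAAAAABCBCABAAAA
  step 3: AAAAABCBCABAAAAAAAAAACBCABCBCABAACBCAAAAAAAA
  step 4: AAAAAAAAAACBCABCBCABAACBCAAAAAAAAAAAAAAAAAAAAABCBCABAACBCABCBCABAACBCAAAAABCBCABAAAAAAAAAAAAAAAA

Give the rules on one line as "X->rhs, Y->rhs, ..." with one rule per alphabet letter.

A->AA, B->CBC, C->AB

  step 3 ⇒ step 4: AAAAABCBCABAAAAAAAAAACBCABCBCABAACBCAAAAAAAA ⇒ AA·AA·AA·AA·AA·CBC·AB·CBC·AB·AA·CBC·AA·AA·AA·AA·AA·AA·AA·AA·AA·AA·AB·CBC·AB·AA·CBC·AB·CBC·AB·AA·CBC·AA·AA·AB·CBC·AB·AA·AA·AA·AA·AA·AA·AA·AA
    A ↦ AA
    B ↦ CBC
    C ↦ AB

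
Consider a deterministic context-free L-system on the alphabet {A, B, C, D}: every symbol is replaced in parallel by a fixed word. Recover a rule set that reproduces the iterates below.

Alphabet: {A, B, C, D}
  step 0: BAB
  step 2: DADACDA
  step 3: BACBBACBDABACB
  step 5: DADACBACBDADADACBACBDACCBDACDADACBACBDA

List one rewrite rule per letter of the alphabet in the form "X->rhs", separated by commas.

  step 2 ⇒ step 3: DADACDA ⇒ BA·CB·BA·CB·DA·BA·CB
    A ↦ CB
    C ↦ DA
    D ↦ BA
    B ↦ C  (constrained at step 0)

A->CB, B->C, C->DA, D->BA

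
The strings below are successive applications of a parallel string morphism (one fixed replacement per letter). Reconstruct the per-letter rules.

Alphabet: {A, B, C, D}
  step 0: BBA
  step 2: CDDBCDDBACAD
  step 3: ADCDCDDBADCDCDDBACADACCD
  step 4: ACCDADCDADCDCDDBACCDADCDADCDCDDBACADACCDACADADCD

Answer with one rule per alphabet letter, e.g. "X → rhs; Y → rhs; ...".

  step 3 ⇒ step 4: ADCDCDDBADCDCDDBACADACCD ⇒ AC·CD·AD·CD·AD·CD·CD·DB·AC·CD·AD·CD·AD·CD·CD·DB·AC·AD·AC·CD·AC·AD·AD·CD
    A ↦ AC
    B ↦ DB
    C ↦ AD
    D ↦ CD

A->AC, B->DB, C->AD, D->CD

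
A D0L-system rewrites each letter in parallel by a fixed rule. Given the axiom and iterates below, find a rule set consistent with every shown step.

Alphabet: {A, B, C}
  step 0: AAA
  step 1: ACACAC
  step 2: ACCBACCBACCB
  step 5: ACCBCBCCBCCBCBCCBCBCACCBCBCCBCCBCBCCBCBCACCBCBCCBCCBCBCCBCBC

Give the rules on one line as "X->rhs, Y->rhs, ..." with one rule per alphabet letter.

  step 1 ⇒ step 2: ACACAC ⇒ AC·CB·AC·CB·AC·CB
    A ↦ AC
    C ↦ CB
    B ↦ C  (constrained at step 2)

A->AC, B->C, C->CB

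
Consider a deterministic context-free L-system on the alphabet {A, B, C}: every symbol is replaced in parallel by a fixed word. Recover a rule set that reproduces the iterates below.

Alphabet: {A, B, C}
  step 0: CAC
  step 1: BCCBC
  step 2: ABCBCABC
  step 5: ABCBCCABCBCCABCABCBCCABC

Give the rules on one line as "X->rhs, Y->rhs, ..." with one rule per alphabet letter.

  step 1 ⇒ step 2: BCCBC ⇒ A·BC·BC·A·BC
    B ↦ A
    C ↦ BC
  step 0 ⇒ step 1: CAC ⇒ BC·C·BC
    A ↦ C

A->C, B->A, C->BC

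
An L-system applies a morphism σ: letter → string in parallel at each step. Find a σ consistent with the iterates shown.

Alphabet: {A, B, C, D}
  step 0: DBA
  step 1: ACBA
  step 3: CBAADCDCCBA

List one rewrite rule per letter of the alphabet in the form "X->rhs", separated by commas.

A->BA, B->C, C->DC, D->A

  step 0 ⇒ step 1: DBA ⇒ A·C·BA
    A ↦ BA
    B ↦ C
    D ↦ A
    C ↦ DC  (constrained at step 1)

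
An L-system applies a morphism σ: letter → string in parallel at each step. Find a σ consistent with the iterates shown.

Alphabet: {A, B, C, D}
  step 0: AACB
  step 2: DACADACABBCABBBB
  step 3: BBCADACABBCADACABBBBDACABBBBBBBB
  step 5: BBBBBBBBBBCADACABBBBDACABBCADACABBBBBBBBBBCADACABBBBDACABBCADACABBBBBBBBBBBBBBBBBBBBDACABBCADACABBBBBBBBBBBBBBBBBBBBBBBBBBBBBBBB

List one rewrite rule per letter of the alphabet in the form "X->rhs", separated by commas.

  step 2 ⇒ step 3: DACADACABBCABBBB ⇒ BB·CA·DA·CA·BB·CA·DA·CA·BB·BB·DA·CA·BB·BB·BB·BB
    A ↦ CA
    B ↦ BB
    C ↦ DA
    D ↦ BB

A->CA, B->BB, C->DA, D->BB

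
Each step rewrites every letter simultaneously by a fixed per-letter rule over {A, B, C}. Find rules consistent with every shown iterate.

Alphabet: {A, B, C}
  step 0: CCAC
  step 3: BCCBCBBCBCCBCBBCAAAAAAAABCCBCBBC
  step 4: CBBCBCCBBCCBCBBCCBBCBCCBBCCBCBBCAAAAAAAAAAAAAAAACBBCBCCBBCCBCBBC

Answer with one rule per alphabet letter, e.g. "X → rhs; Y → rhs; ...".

A->AA, B->CB, C->BC

  step 3 ⇒ step 4: BCCBCBBCBCCBCBBCAAAAAAAABCCBCBBC ⇒ CB·BC·BC·CB·BC·CB·CB·BC·CB·BC·BC·CB·BC·CB·CB·BC·AA·AA·AA·AA·AA·AA·AA·AA·CB·BC·BC·CB·BC·CB·CB·BC
    A ↦ AA
    B ↦ CB
    C ↦ BC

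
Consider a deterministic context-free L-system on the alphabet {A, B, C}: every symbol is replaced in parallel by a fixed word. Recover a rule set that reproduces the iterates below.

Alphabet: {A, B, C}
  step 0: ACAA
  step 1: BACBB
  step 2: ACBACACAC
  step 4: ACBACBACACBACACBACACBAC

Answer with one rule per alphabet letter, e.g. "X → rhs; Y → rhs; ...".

A->B, B->AC, C->AC

  step 1 ⇒ step 2: BACBB ⇒ AC·B·AC·AC·AC
    A ↦ B
    B ↦ AC
    C ↦ AC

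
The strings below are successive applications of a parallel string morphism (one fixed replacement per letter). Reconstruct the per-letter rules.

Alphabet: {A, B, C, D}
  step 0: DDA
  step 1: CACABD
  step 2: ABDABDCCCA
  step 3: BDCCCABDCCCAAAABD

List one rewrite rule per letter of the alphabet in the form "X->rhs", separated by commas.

  step 2 ⇒ step 3: ABDABDCCCA ⇒ BD·CC·CA·BD·CC·CA·A·A·A·BD
    A ↦ BD
    B ↦ CC
    C ↦ A
    D ↦ CA

A->BD, B->CC, C->A, D->CA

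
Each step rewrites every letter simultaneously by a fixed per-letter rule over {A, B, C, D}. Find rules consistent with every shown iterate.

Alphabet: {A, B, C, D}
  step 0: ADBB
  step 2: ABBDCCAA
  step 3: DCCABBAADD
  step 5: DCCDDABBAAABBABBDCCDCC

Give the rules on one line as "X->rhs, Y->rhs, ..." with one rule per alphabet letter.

A->D, B->C, C->A, D->ABB

  step 2 ⇒ step 3: ABBDCCAA ⇒ D·C·C·ABB·A·A·D·D
    A ↦ D
    B ↦ C
    C ↦ A
    D ↦ ABB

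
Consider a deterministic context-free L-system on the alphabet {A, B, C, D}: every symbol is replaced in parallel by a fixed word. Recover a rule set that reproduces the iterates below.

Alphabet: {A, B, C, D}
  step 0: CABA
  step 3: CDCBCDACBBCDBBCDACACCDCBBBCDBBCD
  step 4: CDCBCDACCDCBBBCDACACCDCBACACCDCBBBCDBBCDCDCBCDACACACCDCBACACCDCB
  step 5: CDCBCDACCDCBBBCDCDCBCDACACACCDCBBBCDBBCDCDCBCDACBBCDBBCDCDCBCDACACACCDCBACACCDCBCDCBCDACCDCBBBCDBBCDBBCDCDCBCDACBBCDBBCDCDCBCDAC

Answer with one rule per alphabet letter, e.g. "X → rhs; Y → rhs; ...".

A->BB, B->AC, C->CD, D->CB

  step 4 ⇒ step 5: CDCBCDACCDCBBBCDACACCDCBACACCDCBBBCDBBCDCDCBCDACACACCDCBACACCDCB ⇒ CD·CB·CD·AC·CD·CB·BB·CD·CD·CB·CD·AC·AC·AC·CD·CB·BB·CD·BB·CD·CD·CB·CD·AC·BB·CD·BB·CD·CD·CB·CD·AC·AC·AC·CD·CB·AC·AC·CD·CB·CD·CB·CD·AC·CD·CB·BB·CD·BB·CD·BB·CD·CD·CB·CD·AC·BB·CD·BB·CD·CD·CB·CD·AC
    A ↦ BB
    B ↦ AC
    C ↦ CD
    D ↦ CB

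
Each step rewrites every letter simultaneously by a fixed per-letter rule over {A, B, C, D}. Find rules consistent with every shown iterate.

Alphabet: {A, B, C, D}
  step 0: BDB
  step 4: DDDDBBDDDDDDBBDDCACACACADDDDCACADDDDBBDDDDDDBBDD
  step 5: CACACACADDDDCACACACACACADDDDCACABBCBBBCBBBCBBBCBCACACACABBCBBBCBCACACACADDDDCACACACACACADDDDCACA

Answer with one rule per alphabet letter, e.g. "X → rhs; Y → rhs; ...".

  step 4 ⇒ step 5: DDDDBBDDDDDDBBDDCACACACADDDDCACADDDDBBDDDDDDBBDD ⇒ CA·CA·CA·CA·DD·DD·CA·CA·CA·CA·CA·CA·DD·DD·CA·CA·BB·CB·BB·CB·BB·CB·BB·CB·CA·CA·CA·CA·BB·CB·BB·CB·CA·CA·CA·CA·DD·DD·CA·CA·CA·CA·CA·CA·DD·DD·CA·CA
    A ↦ CB
    B ↦ DD
    C ↦ BB
    D ↦ CA

A->CB, B->DD, C->BB, D->CA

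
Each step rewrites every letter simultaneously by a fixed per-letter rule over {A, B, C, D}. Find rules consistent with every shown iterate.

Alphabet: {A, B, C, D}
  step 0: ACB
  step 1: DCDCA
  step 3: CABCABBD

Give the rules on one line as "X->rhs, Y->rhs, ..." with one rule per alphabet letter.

A->DC, B->CA, C->D, D->B

  step 0 ⇒ step 1: ACB ⇒ DC·D·CA
    A ↦ DC
    B ↦ CA
    C ↦ D
    D ↦ B  (constrained at step 1)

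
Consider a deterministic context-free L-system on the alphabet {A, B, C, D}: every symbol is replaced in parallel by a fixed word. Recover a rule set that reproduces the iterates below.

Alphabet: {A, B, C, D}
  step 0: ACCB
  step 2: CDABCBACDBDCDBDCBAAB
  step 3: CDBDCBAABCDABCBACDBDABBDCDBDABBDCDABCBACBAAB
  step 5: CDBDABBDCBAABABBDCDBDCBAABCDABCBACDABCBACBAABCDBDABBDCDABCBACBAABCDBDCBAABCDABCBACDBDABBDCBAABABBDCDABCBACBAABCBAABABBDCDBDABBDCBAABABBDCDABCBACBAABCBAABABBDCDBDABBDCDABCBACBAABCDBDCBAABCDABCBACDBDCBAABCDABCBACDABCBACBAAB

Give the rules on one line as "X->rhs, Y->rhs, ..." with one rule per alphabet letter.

A->CBA, B->AB, C->CD, D->BD

  step 2 ⇒ step 3: CDABCBACDBDCDBDCBAAB ⇒ CD·BD·CBA·AB·CD·AB·CBA·CD·BD·AB·BD·CD·BD·AB·BD·CD·AB·CBA·CBA·AB
    A ↦ CBA
    B ↦ AB
    C ↦ CD
    D ↦ BD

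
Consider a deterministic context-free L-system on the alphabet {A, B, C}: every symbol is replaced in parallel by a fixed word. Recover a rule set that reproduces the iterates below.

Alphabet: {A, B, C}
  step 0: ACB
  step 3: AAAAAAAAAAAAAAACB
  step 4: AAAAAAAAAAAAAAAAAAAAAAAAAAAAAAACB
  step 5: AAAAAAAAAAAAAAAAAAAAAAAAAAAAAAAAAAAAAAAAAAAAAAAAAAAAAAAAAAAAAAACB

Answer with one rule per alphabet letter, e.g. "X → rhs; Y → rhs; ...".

  step 4 ⇒ step 5: AAAAAAAAAAAAAAAAAAAAAAAAAAAAAAACB ⇒ AA·AA·AA·AA·AA·AA·AA·AA·AA·AA·AA·AA·AA·AA·AA·AA·AA·AA·AA·AA·AA·AA·AA·AA·AA·AA·AA·AA·AA·AA·AA·A·CB
    A ↦ AA
    B ↦ CB
    C ↦ A

A->AA, B->CB, C->A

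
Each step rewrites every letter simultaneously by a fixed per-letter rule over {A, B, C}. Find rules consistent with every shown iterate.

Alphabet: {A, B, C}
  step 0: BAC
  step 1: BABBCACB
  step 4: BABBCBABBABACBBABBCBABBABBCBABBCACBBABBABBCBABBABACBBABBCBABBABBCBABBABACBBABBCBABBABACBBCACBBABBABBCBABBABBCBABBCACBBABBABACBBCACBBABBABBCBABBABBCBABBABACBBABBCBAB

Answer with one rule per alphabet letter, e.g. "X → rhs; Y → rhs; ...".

  step 0 ⇒ step 1: BAC ⇒ BAB·BC·ACB
    A ↦ BC
    B ↦ BAB
    C ↦ ACB

A->BC, B->BAB, C->ACB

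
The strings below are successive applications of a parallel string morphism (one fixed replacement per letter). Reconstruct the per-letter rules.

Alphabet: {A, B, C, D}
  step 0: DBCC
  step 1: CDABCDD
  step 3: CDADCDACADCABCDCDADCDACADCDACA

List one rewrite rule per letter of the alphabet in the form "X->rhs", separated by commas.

  step 0 ⇒ step 1: DBCC ⇒ CDA·BC·D·D
    B ↦ BC
    C ↦ D
    D ↦ CDA
    A ↦ CA  (constrained at step 1)

A->CA, B->BC, C->D, D->CDA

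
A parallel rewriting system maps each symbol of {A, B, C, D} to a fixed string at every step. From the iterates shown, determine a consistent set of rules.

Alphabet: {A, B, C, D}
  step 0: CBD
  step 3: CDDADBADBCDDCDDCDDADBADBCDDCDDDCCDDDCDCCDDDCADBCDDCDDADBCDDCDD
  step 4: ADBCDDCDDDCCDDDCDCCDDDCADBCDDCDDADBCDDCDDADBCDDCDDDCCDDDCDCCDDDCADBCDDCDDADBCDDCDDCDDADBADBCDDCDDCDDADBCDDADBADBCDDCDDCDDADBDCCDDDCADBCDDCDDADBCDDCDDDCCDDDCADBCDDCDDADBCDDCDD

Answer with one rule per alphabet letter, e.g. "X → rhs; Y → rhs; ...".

A->DC, B->DC, C->ADB, D->CDD

  step 3 ⇒ step 4: CDDADBADBCDDCDDCDDADBADBCDDCDDDCCDDDCDCCDDDCADBCDDCDDADBCDDCDD ⇒ ADB·CDD·CDD·DC·CDD·DC·DC·CDD·DC·ADB·CDD·CDD·ADB·CDD·CDD·ADB·CDD·CDD·DC·CDD·DC·DC·CDD·DC·ADB·CDD·CDD·ADB·CDD·CDD·CDD·ADB·ADB·CDD·CDD·CDD·ADB·CDD·ADB·ADB·CDD·CDD·CDD·ADB·DC·CDD·DC·ADB·CDD·CDD·ADB·CDD·CDD·DC·CDD·DC·ADB·CDD·CDD·ADB·CDD·CDD
    A ↦ DC
    B ↦ DC
    C ↦ ADB
    D ↦ CDD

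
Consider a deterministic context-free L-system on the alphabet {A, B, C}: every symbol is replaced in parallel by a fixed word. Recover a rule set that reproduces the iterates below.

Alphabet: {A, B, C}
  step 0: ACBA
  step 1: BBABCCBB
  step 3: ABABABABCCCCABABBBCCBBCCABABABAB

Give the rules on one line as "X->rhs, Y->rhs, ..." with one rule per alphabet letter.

  step 0 ⇒ step 1: ACBA ⇒ BB·AB·CC·BB
    A ↦ BB
    B ↦ CC
    C ↦ AB

A->BB, B->CC, C->AB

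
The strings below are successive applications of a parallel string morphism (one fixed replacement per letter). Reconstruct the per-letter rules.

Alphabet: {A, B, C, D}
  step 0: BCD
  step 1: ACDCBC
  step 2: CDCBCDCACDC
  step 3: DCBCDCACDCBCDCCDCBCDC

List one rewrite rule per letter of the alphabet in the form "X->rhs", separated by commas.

A->C, B->AC, C->DC, D->BC

  step 2 ⇒ step 3: CDCBCDCACDC ⇒ DC·BC·DC·AC·DC·BC·DC·C·DC·BC·DC
    A ↦ C
    B ↦ AC
    C ↦ DC
    D ↦ BC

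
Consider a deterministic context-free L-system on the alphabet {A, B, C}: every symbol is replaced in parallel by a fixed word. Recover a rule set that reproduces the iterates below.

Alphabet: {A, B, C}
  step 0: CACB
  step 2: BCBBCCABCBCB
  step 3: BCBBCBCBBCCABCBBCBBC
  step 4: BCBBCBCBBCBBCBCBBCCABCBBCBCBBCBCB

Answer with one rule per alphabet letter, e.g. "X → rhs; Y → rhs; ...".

A->CCA, B->BC, C->B

  step 3 ⇒ step 4: BCBBCBCBBCCABCBBCBBC ⇒ BC·B·BC·BC·B·BC·B·BC·BC·B·B·CCA·BC·B·BC·BC·B·BC·BC·B
    A ↦ CCA
    B ↦ BC
    C ↦ B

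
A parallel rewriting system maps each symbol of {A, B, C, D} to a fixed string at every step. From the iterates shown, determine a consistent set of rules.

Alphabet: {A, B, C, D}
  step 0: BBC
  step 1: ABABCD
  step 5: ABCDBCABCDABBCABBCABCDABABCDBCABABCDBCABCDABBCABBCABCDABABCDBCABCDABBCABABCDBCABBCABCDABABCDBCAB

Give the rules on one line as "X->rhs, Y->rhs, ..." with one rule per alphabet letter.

  step 0 ⇒ step 1: BBC ⇒ AB·AB·CD
    B ↦ AB
    C ↦ CD
    A ↦ BC  (constrained at step 1)
    D ↦ AB  (constrained at step 1)

A->BC, B->AB, C->CD, D->AB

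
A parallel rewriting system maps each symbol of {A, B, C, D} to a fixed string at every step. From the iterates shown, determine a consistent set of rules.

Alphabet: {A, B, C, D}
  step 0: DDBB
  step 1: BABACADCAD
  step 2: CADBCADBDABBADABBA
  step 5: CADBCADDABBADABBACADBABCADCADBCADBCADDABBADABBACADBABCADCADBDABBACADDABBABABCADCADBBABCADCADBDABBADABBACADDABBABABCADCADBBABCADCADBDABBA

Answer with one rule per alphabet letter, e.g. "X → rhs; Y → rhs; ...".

A->B, B->CAD, C->DA, D->BA

  step 1 ⇒ step 2: BABACADCAD ⇒ CAD·B·CAD·B·DA·B·BA·DA·B·BA
    A ↦ B
    B ↦ CAD
    C ↦ DA
    D ↦ BA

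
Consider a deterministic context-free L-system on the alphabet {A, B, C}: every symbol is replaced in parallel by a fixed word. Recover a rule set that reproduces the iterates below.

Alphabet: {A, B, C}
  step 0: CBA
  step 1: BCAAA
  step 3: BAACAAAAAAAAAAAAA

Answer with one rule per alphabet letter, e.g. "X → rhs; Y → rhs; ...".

  step 0 ⇒ step 1: CBA ⇒ B·CA·AA
    A ↦ AA
    B ↦ CA
    C ↦ B

A->AA, B->CA, C->B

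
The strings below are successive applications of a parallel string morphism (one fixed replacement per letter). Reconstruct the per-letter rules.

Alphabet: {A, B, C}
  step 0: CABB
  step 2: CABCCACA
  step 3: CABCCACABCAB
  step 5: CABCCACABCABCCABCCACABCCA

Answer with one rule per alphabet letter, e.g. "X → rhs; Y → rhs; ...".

A->B, B->C, C->CA

  step 2 ⇒ step 3: CABCCACA ⇒ CA·B·C·CA·CA·B·CA·B
    A ↦ B
    B ↦ C
    C ↦ CA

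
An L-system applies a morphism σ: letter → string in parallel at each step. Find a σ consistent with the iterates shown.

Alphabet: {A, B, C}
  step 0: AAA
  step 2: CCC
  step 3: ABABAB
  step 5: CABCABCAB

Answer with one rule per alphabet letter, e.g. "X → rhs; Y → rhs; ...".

  step 2 ⇒ step 3: CCC ⇒ AB·AB·AB
    C ↦ AB
    A ↦ B  (constrained at step 0)
    B ↦ C  (constrained at step 3)

A->B, B->C, C->AB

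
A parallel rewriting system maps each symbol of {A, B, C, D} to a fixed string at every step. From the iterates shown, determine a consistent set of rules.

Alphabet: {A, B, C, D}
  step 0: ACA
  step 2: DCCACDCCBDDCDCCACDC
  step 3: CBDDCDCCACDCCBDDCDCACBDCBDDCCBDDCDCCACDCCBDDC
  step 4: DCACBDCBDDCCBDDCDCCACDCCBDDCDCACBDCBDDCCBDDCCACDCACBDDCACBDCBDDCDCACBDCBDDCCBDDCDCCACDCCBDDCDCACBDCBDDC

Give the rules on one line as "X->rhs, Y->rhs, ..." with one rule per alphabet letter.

  step 3 ⇒ step 4: CBDDCDCCACDCCBDDCDCACBDCBDDCCBDDCDCCACDCCBDDC ⇒ DC·A·CBD·CBD·DC·CBD·DC·DC·CAC·DC·CBD·DC·DC·A·CBD·CBD·DC·CBD·DC·CAC·DC·A·CBD·DC·A·CBD·CBD·DC·DC·A·CBD·CBD·DC·CBD·DC·DC·CAC·DC·CBD·DC·DC·A·CBD·CBD·DC
    A ↦ CAC
    B ↦ A
    C ↦ DC
    D ↦ CBD

A->CAC, B->A, C->DC, D->CBD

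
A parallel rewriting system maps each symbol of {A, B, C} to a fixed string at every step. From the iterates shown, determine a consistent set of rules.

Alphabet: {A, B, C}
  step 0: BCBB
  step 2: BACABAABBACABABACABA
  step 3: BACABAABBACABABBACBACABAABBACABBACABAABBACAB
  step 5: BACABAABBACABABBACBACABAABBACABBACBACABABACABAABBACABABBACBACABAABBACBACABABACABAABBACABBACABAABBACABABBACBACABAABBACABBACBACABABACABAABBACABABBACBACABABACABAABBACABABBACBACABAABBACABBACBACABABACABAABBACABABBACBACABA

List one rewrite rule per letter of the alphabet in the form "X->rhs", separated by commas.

A->AB, B->BAC, C->A

  step 2 ⇒ step 3: BACABAABBACABABACABA ⇒ BAC·AB·A·AB·BAC·AB·AB·BAC·BAC·AB·A·AB·BAC·AB·BAC·AB·A·AB·BAC·AB
    A ↦ AB
    B ↦ BAC
    C ↦ A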